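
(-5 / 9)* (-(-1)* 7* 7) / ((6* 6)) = -245 / 324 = -0.76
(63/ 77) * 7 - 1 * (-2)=7.73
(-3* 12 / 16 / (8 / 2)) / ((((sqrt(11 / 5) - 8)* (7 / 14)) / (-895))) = -13425 / 103 - 2685* sqrt(55) / 824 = -154.51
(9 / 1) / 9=1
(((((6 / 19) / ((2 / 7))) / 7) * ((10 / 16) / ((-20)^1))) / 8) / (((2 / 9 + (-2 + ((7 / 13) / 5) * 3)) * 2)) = 1755 / 8278528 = 0.00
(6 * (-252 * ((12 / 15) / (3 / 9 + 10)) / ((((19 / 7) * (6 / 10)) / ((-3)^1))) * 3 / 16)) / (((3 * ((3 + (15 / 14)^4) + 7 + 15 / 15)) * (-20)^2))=19059138 / 6967884725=0.00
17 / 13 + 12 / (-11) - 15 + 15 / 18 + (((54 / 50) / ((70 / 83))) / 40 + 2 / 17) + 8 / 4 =-11.80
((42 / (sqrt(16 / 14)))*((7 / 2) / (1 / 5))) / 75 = 49*sqrt(14) / 20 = 9.17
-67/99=-0.68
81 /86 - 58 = -4907 /86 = -57.06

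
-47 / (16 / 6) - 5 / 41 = -5821 / 328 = -17.75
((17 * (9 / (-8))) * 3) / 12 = -153 / 32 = -4.78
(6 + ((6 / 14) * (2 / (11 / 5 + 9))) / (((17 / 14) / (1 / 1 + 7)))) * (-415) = -321210 / 119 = -2699.24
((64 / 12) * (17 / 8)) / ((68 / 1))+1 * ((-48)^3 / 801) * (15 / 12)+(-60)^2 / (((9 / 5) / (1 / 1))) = 975929 / 534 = 1827.58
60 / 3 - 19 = 1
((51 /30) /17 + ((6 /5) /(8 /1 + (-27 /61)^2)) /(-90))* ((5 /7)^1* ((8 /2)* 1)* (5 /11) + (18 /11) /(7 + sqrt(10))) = 358660361 /2289562275 - 450013* sqrt(10) /109026775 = 0.14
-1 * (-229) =229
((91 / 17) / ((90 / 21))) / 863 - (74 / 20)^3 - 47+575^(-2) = -11368045099801 / 116414385000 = -97.65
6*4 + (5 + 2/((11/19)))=357/11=32.45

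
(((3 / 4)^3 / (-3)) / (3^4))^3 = -1 / 191102976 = -0.00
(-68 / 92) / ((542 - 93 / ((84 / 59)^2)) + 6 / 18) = -13328 / 8952037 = -0.00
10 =10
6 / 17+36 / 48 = 75 / 68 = 1.10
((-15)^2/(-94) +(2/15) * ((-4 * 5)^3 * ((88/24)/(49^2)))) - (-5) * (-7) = -79264435/2031246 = -39.02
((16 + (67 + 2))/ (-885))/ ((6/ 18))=-17/ 59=-0.29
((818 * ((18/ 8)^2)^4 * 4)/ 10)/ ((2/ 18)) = 158454980001/ 81920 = 1934264.89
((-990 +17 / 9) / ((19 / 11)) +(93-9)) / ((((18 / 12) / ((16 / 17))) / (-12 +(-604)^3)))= 588483098946688 / 8721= 67478855515.04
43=43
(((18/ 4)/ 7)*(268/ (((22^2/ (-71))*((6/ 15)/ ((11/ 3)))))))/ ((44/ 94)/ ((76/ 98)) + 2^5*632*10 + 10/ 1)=-21240005/ 18542605004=-0.00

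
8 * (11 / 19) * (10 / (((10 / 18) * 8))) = 198 / 19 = 10.42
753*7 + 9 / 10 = 5271.90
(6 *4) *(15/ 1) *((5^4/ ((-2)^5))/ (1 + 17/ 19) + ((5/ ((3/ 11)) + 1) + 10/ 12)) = 56785/ 16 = 3549.06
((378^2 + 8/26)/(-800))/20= -232187/26000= -8.93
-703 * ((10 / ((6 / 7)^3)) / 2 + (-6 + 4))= -901949 / 216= -4175.69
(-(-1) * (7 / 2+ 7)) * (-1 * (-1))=21 / 2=10.50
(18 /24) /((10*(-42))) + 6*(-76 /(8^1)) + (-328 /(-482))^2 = -1838941841 /32525360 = -56.54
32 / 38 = 16 / 19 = 0.84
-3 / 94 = -0.03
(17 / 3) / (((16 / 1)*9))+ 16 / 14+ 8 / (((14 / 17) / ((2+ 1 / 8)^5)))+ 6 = 428.11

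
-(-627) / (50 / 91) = 57057 / 50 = 1141.14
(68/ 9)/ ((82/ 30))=2.76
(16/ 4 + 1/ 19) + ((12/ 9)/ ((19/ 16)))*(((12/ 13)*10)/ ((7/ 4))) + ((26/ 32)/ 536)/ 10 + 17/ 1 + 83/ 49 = 29757247899/ 1037953280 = 28.67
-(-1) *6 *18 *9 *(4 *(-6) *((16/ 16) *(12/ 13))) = -279936/ 13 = -21533.54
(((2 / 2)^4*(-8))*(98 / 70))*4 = -224 / 5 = -44.80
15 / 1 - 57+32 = -10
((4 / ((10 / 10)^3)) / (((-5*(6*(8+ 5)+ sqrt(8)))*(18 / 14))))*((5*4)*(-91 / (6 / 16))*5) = 186.81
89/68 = 1.31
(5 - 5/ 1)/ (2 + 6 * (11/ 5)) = 0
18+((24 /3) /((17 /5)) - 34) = -232 /17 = -13.65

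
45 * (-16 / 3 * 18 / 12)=-360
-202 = -202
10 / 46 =5 / 23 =0.22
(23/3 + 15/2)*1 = 91/6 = 15.17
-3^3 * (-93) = 2511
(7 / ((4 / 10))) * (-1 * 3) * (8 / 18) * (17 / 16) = -595 / 24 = -24.79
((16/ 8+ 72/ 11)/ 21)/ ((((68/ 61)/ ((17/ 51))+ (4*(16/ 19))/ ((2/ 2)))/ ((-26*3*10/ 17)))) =-1416298/ 509201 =-2.78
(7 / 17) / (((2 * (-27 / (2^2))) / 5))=-70 / 459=-0.15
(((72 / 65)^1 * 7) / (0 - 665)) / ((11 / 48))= -3456 / 67925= -0.05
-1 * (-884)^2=-781456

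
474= 474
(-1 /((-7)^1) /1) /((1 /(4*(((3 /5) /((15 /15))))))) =12 /35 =0.34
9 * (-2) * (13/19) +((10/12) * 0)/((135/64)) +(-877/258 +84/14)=-47623/4902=-9.72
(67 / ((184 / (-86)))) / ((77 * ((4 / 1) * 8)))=-2881 / 226688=-0.01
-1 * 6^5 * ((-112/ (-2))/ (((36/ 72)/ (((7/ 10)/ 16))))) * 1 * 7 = -1333584/ 5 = -266716.80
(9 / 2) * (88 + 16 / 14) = 2808 / 7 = 401.14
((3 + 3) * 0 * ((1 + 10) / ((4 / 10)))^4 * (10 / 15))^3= 0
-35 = -35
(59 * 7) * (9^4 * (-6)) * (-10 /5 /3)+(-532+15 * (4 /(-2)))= 10838210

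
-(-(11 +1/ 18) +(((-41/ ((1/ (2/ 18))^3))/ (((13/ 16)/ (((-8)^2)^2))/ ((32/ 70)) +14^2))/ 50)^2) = 310212671050000533924323647/ 28059437582495699105801250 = 11.06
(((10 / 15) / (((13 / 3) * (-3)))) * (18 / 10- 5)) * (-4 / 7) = -128 / 1365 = -0.09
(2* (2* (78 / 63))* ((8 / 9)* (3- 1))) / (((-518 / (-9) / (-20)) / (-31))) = 515840 / 5439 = 94.84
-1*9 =-9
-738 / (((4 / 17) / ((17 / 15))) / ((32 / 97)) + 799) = -1706256 / 1848743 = -0.92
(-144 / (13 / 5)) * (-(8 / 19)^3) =368640 / 89167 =4.13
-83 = -83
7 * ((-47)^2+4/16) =61859/4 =15464.75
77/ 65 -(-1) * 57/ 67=8864/ 4355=2.04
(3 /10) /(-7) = -3 /70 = -0.04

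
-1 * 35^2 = -1225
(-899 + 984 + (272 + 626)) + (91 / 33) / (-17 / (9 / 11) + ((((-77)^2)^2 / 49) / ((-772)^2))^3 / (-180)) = 2854593237901748129844639 / 2904352509430754249593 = 982.87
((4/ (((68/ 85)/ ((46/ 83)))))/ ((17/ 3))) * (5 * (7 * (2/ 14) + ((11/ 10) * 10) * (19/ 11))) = 69000/ 1411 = 48.90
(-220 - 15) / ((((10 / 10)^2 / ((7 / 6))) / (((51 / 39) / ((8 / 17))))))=-475405 / 624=-761.87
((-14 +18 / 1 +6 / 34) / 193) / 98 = 71 / 321538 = 0.00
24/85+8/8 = 109/85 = 1.28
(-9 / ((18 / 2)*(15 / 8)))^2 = 64 / 225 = 0.28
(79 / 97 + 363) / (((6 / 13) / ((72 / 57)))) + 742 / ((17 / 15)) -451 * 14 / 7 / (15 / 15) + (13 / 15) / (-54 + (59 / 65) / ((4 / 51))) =775956324328 / 1036836783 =748.39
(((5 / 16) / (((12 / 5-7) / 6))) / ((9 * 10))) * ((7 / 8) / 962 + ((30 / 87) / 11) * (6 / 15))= -165085 / 2710346496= -0.00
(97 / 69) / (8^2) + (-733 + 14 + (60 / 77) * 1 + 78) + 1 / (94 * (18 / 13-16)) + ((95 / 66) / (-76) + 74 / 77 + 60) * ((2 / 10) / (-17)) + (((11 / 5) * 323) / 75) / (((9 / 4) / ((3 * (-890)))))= -59753067860777 / 5027947200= -11884.19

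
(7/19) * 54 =378/19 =19.89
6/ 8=3/ 4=0.75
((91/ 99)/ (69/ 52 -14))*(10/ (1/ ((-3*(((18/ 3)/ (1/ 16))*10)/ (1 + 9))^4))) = -4989925685.93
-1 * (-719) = 719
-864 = -864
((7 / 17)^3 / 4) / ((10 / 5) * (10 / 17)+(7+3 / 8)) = 686 / 336107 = 0.00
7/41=0.17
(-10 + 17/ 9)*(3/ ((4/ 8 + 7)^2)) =-292/ 675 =-0.43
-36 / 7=-5.14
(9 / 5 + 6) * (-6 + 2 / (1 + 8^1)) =-676 / 15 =-45.07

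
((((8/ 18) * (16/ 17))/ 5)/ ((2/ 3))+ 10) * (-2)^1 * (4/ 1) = -20656/ 255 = -81.00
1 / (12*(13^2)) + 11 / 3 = 3.67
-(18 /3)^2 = -36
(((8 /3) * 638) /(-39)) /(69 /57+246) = -8816 /49959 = -0.18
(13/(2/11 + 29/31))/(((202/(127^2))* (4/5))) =2814955/2424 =1161.29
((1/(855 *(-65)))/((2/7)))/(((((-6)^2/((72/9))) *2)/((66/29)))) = -77/4835025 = -0.00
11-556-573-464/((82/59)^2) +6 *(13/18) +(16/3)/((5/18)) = -33653917/25215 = -1334.68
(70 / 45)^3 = 3.76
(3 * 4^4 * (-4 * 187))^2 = 330008887296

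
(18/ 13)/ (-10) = -9/ 65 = -0.14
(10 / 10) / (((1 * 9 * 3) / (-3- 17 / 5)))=-0.24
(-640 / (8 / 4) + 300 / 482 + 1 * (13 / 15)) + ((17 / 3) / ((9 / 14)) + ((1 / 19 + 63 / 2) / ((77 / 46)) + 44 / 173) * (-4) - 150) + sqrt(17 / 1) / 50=-401332233737 / 748597815 + sqrt(17) / 50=-536.03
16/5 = 3.20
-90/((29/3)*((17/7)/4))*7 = -107.34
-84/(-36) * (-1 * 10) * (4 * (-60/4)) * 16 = 22400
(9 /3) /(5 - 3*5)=-3 /10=-0.30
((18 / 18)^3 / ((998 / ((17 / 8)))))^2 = 289 / 63744256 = 0.00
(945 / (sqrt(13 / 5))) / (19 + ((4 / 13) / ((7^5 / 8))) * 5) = 15882615 * sqrt(65) / 4151489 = 30.84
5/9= 0.56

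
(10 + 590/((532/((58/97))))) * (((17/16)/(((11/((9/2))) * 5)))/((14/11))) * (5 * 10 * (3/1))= 315711675/2889824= 109.25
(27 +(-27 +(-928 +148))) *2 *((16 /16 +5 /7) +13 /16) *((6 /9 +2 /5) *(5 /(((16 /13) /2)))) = -239135 /7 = -34162.14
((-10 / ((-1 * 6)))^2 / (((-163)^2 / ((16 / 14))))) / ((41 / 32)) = 6400 / 68627727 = 0.00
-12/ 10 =-1.20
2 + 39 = 41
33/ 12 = 11/ 4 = 2.75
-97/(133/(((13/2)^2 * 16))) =-65572/133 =-493.02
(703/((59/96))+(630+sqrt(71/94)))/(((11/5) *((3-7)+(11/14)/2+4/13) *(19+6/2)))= -95238780/8573939-455 *sqrt(6674)/6830087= -11.11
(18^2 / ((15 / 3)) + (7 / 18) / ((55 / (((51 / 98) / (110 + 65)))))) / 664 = 0.10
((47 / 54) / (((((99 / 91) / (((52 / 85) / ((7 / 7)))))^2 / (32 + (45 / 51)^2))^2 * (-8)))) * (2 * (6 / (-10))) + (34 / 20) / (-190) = 20076978471240604324516411 / 1432314118423077725137500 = 14.02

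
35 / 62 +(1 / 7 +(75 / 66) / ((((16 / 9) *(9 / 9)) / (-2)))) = -21809 / 38192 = -0.57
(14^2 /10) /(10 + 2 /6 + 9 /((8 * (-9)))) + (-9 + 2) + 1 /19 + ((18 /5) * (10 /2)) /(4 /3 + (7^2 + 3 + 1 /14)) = -4997184 /1065425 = -4.69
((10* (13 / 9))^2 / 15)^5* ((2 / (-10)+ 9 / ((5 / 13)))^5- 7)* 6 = 1976658819201118407440384 / 94143178827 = 20996304180820.99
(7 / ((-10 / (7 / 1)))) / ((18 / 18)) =-49 / 10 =-4.90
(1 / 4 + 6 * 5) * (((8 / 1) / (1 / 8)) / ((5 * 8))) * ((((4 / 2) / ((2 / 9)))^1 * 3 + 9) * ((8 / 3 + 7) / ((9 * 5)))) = 28072 / 75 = 374.29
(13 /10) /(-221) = -1 /170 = -0.01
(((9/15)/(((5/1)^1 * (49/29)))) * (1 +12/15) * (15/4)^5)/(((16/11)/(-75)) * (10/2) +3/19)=14912332875/9583616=1556.02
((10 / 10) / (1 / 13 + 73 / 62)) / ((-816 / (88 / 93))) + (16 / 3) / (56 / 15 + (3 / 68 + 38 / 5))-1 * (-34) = 12374617463 / 359019243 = 34.47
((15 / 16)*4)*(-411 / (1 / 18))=-55485 / 2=-27742.50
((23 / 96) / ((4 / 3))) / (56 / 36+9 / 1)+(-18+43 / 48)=-623339 / 36480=-17.09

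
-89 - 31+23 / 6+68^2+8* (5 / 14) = 189449 / 42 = 4510.69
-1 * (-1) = 1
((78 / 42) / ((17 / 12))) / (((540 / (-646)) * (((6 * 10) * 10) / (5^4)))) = -1235 / 756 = -1.63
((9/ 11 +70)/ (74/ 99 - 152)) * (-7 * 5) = 245385/ 14974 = 16.39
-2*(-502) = 1004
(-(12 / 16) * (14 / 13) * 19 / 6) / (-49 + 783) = -0.00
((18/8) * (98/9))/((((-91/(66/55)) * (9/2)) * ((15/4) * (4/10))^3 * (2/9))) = -56/585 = -0.10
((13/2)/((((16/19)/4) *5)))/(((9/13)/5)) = 3211/72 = 44.60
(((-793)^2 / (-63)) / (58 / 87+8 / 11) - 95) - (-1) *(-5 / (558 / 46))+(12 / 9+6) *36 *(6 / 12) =-640025551 / 89838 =-7124.22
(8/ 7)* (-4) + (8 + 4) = 52/ 7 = 7.43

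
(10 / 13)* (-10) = -100 / 13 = -7.69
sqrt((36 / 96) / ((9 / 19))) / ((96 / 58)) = 29 * sqrt(114) / 576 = 0.54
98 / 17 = 5.76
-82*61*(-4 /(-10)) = -10004 /5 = -2000.80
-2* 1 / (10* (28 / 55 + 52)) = -11 / 2888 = -0.00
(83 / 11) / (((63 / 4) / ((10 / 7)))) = 3320 / 4851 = 0.68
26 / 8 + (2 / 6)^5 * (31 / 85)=3.25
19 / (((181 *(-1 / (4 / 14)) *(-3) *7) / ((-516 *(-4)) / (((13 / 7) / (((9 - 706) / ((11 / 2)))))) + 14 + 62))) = -764926472 / 3804801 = -201.04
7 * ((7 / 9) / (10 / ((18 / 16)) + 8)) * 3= 147 / 152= 0.97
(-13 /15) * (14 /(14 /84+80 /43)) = -15652 /2615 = -5.99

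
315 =315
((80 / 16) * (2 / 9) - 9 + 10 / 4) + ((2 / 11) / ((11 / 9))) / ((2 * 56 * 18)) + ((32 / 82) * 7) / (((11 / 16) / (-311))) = -6206423239 / 5000688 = -1241.11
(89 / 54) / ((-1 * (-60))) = 89 / 3240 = 0.03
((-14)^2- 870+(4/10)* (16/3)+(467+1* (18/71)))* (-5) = 217913/213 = 1023.07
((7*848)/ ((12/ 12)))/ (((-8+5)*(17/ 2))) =-11872/ 51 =-232.78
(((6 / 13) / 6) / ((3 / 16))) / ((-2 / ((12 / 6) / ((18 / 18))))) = -16 / 39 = -0.41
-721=-721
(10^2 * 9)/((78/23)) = 3450/13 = 265.38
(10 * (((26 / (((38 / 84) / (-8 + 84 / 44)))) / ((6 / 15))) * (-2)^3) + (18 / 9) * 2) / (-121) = -14633636 / 25289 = -578.66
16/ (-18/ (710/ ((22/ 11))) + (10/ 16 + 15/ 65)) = 590720/ 29723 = 19.87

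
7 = 7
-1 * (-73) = 73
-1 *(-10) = 10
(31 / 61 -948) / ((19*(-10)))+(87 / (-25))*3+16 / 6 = -484439 / 173850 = -2.79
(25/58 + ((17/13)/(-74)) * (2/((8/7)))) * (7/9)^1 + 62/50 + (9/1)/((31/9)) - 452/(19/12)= -462245715597/1643192200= -281.31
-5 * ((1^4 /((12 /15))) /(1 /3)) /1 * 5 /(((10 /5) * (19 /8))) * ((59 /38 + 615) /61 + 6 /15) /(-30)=608905 /88084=6.91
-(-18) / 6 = 3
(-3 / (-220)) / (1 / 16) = 12 / 55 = 0.22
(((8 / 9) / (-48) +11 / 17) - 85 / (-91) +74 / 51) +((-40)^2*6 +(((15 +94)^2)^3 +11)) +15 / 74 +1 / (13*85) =12959397062289383893 / 7727265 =1677100120455.22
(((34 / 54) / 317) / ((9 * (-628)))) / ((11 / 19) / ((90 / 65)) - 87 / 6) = 0.00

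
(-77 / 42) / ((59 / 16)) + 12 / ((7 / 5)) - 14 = -7342 / 1239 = -5.93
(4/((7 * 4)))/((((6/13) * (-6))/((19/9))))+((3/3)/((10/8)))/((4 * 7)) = -911/11340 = -0.08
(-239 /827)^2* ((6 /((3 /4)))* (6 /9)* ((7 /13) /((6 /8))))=0.32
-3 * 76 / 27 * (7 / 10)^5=-319333 / 225000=-1.42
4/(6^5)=1/1944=0.00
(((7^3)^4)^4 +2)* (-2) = -73406736434588250882460422064067320377606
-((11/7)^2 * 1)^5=-25937424601/282475249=-91.82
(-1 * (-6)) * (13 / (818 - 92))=13 / 121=0.11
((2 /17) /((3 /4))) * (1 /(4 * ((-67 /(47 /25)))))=-94 /85425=-0.00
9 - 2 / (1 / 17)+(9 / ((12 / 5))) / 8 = -785 / 32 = -24.53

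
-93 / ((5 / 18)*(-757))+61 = 232559 / 3785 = 61.44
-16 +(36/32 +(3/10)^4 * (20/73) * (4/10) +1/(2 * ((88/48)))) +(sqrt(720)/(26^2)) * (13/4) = -58624561/4015000 +3 * sqrt(5)/52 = -14.47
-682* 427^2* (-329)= 40910616362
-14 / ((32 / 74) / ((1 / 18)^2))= -259 / 2592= -0.10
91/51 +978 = 49969/51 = 979.78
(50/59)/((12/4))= 0.28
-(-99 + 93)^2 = -36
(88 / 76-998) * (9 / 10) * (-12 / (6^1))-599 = 22711 / 19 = 1195.32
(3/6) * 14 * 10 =70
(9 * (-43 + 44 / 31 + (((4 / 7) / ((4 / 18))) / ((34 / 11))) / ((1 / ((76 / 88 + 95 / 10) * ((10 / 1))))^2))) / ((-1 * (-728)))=249854607 / 2272424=109.95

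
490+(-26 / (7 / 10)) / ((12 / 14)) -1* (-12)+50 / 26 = 17963 / 39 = 460.59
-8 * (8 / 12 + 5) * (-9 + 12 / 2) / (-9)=-136 / 9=-15.11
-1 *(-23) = 23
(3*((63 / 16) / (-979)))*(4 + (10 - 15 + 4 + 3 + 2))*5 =-945 / 1958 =-0.48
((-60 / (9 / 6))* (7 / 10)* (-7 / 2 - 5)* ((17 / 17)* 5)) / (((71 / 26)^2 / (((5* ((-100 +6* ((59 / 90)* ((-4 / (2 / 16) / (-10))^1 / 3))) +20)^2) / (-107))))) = -46803467296768 / 1092258675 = -42850.17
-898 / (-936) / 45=449 / 21060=0.02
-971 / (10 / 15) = -2913 / 2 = -1456.50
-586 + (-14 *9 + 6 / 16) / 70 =-65833 / 112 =-587.79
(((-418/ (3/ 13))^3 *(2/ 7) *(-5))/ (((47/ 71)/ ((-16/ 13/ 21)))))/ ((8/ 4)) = -70107403949440/ 186543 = -375824361.94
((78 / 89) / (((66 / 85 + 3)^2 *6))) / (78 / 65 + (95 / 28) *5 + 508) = 13149500 / 675537517287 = 0.00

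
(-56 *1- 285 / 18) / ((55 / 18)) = -1293 / 55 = -23.51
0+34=34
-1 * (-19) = 19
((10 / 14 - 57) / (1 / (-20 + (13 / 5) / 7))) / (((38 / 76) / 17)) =9203052 / 245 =37563.48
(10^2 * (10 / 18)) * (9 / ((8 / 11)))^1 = 1375 / 2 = 687.50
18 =18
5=5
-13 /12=-1.08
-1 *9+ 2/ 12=-53/ 6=-8.83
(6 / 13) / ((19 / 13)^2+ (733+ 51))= 0.00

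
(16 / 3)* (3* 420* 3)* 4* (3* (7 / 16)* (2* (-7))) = -1481760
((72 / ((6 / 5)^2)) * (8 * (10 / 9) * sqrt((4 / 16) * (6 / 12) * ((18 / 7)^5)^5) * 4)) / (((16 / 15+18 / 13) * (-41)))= -300776159170805760000 * sqrt(7) / 949415412978193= -838177.80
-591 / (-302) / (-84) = -197 / 8456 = -0.02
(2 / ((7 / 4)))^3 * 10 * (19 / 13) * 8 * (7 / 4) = 194560 / 637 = 305.43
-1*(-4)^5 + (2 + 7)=1033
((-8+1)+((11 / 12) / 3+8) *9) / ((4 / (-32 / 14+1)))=-2439 / 112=-21.78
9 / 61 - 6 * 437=-159933 / 61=-2621.85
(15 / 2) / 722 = 15 / 1444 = 0.01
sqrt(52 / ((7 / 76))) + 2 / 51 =2 / 51 + 4 *sqrt(1729) / 7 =23.80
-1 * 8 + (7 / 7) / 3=-7.67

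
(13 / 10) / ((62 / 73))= 949 / 620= 1.53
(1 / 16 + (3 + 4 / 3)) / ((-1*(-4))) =211 / 192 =1.10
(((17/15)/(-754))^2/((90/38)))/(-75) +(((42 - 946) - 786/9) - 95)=-468988391142991/431716837500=-1086.33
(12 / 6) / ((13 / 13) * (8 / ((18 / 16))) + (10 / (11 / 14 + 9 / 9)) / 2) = 45 / 223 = 0.20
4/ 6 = 0.67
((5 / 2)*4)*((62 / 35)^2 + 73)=761.38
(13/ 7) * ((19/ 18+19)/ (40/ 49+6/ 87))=952679/ 22644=42.07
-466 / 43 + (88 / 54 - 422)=-431.21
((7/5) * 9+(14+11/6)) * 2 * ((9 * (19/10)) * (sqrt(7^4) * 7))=16677003/50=333540.06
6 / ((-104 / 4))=-0.23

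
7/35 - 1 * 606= -3029/5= -605.80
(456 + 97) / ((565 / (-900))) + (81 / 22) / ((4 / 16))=-1076634 / 1243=-866.16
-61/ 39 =-1.56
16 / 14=8 / 7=1.14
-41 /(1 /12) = -492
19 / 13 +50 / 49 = 1581 / 637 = 2.48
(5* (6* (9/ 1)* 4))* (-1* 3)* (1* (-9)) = 29160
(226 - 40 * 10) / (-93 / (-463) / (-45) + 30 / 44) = -26585460 / 103493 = -256.88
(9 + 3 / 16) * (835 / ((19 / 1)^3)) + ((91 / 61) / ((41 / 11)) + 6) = 2063657453 / 274469744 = 7.52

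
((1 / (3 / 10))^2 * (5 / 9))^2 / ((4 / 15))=312500 / 2187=142.89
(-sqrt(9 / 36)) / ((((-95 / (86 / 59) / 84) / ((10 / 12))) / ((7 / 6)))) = 2107 / 3363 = 0.63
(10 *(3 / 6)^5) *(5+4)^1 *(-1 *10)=-225 / 8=-28.12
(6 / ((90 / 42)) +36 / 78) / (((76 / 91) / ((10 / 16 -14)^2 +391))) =2225.57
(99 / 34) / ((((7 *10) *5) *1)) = 99 / 11900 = 0.01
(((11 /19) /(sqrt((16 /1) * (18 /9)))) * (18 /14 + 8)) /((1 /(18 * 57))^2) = 1000401.04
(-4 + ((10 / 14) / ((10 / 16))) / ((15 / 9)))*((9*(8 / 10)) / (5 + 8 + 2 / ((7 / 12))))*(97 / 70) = -202536 / 100625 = -2.01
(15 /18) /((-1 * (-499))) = 5 /2994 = 0.00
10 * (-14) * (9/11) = -1260/11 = -114.55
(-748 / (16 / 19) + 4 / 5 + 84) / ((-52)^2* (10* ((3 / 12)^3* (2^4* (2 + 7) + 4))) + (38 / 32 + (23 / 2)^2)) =-64276 / 5013075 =-0.01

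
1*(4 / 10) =2 / 5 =0.40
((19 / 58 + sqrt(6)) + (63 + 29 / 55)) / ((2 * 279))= sqrt(6) / 558 + 22633 / 197780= 0.12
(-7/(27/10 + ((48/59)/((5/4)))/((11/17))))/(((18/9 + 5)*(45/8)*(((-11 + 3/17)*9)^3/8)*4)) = 3188537/30718971200592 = 0.00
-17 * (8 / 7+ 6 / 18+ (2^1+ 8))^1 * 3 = -4097 / 7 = -585.29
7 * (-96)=-672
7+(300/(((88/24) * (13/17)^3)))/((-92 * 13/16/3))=-2478869/7225933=-0.34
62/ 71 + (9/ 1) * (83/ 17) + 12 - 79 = -26778/ 1207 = -22.19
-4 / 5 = -0.80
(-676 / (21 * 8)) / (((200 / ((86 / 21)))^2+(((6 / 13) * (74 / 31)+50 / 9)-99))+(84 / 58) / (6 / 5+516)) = -4721991322971 / 2690551271013592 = -0.00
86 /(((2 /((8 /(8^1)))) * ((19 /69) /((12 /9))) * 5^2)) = 3956 /475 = 8.33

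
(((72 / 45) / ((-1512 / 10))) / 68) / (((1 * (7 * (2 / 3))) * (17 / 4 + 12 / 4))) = -1 / 217413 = -0.00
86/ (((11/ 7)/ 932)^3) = 23880329140864/ 1331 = 17941644733.93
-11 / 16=-0.69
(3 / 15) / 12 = 1 / 60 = 0.02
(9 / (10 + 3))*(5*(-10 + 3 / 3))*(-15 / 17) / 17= 6075 / 3757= 1.62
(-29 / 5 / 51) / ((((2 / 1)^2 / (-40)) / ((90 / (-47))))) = -1740 / 799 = -2.18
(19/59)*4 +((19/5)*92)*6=619172/295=2098.89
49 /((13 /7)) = 343 /13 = 26.38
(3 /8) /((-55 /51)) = -153 /440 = -0.35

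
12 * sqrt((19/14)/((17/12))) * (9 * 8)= 864 * sqrt(13566)/119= 845.65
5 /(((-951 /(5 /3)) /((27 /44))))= -75 /13948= -0.01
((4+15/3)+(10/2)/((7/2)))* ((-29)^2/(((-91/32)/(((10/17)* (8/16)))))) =-9822880/10829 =-907.09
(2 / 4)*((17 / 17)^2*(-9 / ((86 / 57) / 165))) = -492.12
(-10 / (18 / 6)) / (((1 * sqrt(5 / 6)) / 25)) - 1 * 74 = -50 * sqrt(30) / 3 - 74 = -165.29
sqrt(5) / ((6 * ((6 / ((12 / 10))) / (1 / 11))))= sqrt(5) / 330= 0.01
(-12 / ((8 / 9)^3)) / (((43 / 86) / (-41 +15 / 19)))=417717 / 304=1374.07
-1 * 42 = -42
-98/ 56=-7/ 4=-1.75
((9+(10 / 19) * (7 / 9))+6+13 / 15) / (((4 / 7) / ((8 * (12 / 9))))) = 779296 / 2565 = 303.82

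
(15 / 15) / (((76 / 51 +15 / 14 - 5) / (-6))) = 4284 / 1741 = 2.46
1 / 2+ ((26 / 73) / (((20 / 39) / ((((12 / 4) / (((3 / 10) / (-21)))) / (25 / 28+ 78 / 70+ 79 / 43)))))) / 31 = -75817271 / 104745218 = -0.72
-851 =-851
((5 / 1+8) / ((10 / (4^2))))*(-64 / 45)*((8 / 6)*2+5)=-153088 / 675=-226.80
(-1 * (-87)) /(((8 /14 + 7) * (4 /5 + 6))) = 3045 /1802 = 1.69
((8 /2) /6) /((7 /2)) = 0.19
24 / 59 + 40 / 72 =511 / 531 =0.96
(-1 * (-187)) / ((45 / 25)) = 935 / 9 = 103.89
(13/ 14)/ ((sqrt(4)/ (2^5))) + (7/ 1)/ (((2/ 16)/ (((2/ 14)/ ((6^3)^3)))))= 131010055/ 8817984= 14.86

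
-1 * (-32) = 32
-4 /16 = -1 /4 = -0.25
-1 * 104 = -104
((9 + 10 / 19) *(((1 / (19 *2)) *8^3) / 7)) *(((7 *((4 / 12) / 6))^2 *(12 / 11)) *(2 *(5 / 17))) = 3243520 / 1822689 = 1.78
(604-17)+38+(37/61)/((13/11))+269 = 709349/793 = 894.51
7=7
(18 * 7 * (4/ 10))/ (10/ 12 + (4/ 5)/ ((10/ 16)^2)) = 17.49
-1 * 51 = -51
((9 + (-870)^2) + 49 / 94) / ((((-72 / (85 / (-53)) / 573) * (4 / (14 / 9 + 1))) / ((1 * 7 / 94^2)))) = 185973040263325 / 38034102528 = 4889.64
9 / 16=0.56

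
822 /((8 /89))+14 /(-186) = 3401819 /372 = 9144.67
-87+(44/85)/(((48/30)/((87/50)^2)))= -7311741/85000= -86.02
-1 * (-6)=6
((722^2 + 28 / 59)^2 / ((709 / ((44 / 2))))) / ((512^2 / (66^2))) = 177049292347145691 / 1263630848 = 140111562.35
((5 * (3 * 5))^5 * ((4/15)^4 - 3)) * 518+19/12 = -44177986124981/12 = -3681498843748.42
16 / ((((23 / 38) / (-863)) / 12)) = -6296448 / 23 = -273758.61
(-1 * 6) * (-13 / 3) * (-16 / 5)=-416 / 5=-83.20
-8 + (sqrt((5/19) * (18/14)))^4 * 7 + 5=-5556/2527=-2.20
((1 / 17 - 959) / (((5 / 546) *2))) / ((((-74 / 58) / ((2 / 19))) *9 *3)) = 1509508 / 9435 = 159.99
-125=-125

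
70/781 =0.09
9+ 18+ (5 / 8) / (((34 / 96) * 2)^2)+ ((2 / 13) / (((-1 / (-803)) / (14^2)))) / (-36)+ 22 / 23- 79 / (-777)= -129574961834 / 201424041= -643.29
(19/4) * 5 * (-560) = -13300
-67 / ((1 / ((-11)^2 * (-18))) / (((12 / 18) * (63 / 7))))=875556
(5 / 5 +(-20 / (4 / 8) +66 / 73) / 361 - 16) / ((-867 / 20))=7962980 / 22848051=0.35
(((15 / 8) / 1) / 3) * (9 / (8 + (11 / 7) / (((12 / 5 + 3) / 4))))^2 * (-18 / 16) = -130203045 / 191988736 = -0.68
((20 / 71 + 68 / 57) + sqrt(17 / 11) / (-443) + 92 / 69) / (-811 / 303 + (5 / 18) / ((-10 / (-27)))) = -4591056 / 3149915 + 1212 * sqrt(187) / 11378455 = -1.46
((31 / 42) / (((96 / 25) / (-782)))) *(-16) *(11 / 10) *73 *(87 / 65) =282261727 / 1092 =258481.43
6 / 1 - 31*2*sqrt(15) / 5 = 6 - 62*sqrt(15) / 5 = -42.02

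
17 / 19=0.89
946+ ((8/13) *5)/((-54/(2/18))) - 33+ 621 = 4845886/3159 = 1533.99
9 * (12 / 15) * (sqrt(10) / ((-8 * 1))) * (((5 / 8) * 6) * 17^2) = -7803 * sqrt(10) / 8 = -3084.41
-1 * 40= -40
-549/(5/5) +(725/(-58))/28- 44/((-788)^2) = -1194114275/2173304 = -549.45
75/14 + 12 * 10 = 1755/14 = 125.36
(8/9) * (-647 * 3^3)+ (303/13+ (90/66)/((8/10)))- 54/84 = -15503.63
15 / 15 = 1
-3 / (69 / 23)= -1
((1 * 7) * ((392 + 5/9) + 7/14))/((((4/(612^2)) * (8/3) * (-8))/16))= -386443575/2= -193221787.50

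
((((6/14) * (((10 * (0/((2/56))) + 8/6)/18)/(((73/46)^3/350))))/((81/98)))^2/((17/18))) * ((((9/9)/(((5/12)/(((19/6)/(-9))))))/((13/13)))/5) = -2766130880631193600/1367228613405291633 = -2.02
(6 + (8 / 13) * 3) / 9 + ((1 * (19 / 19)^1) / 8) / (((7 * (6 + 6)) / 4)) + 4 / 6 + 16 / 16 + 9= 25213 / 2184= 11.54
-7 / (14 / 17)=-17 / 2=-8.50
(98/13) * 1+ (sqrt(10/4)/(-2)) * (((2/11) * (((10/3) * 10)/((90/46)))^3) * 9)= 98/13 - 48668000 * sqrt(10)/24057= -6389.84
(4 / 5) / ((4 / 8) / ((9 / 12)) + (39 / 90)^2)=720 / 769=0.94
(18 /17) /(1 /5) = 90 /17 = 5.29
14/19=0.74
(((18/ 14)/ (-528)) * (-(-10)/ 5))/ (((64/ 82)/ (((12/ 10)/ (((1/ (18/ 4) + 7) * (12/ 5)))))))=-1107/ 2562560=-0.00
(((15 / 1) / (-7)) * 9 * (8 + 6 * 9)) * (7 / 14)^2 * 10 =-20925 / 7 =-2989.29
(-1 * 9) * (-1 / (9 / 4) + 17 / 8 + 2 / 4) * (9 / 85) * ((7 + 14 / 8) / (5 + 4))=-2.02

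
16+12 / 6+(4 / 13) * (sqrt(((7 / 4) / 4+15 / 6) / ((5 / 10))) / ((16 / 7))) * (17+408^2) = 18+1165367 * sqrt(94) / 208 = 54338.44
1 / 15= 0.07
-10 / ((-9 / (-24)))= -80 / 3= -26.67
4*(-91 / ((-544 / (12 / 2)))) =273 / 68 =4.01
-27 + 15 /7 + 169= 1009 /7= 144.14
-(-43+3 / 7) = 42.57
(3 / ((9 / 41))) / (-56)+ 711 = 119407 / 168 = 710.76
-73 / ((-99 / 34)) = 2482 / 99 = 25.07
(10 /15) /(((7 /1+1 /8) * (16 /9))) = 1 /19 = 0.05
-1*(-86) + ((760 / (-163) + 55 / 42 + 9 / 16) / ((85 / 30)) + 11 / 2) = 14045771 / 155176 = 90.52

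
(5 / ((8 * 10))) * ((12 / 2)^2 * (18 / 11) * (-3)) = -243 / 22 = -11.05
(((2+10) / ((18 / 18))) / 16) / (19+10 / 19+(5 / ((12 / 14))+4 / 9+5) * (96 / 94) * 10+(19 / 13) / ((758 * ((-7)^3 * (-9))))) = 40746649671 / 7318295026306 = 0.01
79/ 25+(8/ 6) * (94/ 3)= 10111/ 225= 44.94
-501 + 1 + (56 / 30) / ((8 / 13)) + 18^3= 5335.03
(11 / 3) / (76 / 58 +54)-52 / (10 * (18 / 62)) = -1288039 / 72180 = -17.84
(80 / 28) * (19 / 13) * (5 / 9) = 1900 / 819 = 2.32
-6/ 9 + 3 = 7/ 3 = 2.33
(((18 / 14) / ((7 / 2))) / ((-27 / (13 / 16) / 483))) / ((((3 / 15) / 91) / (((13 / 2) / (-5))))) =50531 / 16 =3158.19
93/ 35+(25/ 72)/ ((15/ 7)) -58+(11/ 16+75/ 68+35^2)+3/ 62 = 9336052207/ 7968240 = 1171.66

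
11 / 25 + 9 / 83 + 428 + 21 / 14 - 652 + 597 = 1556451 / 4150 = 375.05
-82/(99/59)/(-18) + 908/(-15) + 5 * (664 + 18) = 14933969/4455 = 3352.18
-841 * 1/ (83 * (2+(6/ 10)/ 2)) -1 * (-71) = 127129/ 1909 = 66.59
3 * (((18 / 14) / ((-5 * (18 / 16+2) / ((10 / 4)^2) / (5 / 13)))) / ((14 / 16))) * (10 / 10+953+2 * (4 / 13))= -5361120 / 8281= -647.40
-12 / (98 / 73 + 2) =-219 / 61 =-3.59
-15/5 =-3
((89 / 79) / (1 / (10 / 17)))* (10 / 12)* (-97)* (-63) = 3374.78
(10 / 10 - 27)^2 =676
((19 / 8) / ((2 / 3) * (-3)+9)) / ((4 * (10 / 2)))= 19 / 1120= 0.02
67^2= 4489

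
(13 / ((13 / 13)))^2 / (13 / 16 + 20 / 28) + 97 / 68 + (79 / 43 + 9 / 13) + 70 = 1200208901 / 6500052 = 184.65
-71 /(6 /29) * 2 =-2059 /3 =-686.33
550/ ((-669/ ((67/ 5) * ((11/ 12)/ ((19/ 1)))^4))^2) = 10584827184899/ 1634184232507941832654848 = 0.00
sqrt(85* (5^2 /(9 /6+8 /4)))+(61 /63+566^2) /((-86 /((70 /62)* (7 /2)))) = -706387115 /47988+5* sqrt(1190) /7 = -14695.44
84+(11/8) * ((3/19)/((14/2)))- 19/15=1320919/15960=82.76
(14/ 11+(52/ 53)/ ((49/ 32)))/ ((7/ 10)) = 546620/ 199969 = 2.73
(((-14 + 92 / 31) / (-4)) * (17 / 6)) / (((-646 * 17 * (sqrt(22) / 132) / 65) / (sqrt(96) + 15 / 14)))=-1170 * sqrt(33) / 527 - 8775 * sqrt(22) / 29512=-14.15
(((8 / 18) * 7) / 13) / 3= 28 / 351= 0.08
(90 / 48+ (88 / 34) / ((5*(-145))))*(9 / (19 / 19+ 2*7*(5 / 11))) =2029753 / 887400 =2.29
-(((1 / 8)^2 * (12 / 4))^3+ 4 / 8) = -131099 / 262144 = -0.50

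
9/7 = 1.29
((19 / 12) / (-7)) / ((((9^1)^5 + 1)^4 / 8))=-19 / 127664134967315625000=-0.00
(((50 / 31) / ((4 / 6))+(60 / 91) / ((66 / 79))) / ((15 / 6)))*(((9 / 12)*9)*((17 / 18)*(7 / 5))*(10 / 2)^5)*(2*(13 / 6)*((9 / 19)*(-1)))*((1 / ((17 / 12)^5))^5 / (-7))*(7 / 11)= 26713474622343931711993109544960000 / 24192167355921075832037894923096549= 1.10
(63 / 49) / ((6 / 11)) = 33 / 14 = 2.36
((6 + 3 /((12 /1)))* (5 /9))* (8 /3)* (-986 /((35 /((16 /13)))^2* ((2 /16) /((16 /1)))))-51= -334495417 /223587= -1496.04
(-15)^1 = -15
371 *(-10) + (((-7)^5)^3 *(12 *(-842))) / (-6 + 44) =23984680748161546 / 19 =1262351618324291.89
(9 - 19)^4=10000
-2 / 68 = -1 / 34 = -0.03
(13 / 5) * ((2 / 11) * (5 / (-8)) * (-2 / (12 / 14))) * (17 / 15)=1547 / 1980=0.78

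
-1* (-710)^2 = -504100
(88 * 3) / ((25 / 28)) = 7392 / 25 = 295.68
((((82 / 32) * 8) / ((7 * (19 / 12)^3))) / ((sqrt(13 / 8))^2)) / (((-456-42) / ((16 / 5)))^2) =2015232 / 107497506025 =0.00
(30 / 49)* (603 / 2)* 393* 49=3554685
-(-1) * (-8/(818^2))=-2/167281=-0.00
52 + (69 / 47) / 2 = 4957 / 94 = 52.73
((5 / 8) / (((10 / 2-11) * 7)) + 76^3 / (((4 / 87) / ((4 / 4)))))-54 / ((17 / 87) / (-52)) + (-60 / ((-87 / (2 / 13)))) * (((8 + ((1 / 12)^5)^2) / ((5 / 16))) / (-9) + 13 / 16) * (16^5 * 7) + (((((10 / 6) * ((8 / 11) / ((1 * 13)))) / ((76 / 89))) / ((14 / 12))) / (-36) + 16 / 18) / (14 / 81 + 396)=10207829862323315344707157 / 1279232128656321840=7979654.07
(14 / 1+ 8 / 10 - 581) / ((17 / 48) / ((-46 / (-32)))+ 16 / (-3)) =65113 / 585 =111.30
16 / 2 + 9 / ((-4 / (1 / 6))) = 61 / 8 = 7.62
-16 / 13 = -1.23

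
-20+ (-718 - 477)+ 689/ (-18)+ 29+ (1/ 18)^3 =-7139987/ 5832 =-1224.28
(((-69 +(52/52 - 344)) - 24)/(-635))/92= 109/14605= 0.01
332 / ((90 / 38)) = 6308 / 45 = 140.18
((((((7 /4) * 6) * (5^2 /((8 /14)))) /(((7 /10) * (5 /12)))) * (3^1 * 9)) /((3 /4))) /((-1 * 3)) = -18900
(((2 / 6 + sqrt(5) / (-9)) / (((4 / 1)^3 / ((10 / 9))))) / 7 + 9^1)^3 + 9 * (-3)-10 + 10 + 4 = 58586141362517 / 82959593472-12501788795 * sqrt(5) / 186659085312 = 706.05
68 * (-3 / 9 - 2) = -476 / 3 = -158.67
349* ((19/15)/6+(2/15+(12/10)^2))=280247/450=622.77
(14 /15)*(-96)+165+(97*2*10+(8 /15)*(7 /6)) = 90721 /45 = 2016.02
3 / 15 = 0.20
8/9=0.89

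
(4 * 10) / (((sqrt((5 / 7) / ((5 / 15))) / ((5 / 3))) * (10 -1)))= 40 * sqrt(105) / 81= 5.06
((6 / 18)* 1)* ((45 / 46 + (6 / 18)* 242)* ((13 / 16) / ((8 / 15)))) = 732355 / 17664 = 41.46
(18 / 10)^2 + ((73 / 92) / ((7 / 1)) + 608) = 9842789 / 16100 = 611.35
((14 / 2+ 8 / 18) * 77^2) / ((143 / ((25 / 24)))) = 902825 / 2808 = 321.52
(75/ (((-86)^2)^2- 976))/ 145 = 1/ 105753024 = 0.00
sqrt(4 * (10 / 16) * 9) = 3 * sqrt(10) / 2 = 4.74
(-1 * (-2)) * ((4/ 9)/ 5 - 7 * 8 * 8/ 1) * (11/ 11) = -40312/ 45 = -895.82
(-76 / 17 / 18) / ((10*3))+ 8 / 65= 685 / 5967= 0.11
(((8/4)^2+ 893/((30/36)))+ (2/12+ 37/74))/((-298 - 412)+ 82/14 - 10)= -113008/74985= -1.51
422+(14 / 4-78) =695 / 2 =347.50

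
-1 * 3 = -3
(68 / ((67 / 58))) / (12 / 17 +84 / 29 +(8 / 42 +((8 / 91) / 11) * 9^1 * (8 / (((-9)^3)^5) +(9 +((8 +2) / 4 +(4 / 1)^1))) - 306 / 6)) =-1.28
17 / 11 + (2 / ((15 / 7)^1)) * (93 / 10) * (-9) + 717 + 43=683.43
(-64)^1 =-64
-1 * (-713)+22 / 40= 713.55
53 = 53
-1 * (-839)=839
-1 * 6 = -6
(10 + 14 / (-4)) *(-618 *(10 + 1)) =-44187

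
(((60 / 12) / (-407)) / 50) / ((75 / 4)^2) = -8 / 11446875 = -0.00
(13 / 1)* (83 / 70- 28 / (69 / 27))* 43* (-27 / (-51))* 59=-4669416999 / 27370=-170603.47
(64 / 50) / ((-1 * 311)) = -32 / 7775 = -0.00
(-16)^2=256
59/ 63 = 0.94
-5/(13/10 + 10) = -50/113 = -0.44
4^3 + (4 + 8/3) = 212/3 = 70.67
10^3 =1000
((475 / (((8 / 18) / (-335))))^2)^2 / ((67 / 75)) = 4708799136287896728515625 / 256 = 18393746626124596595764.16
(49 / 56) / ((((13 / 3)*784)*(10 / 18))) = 27 / 58240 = 0.00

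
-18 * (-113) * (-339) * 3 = -2068578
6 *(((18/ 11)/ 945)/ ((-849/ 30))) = -8/ 21791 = -0.00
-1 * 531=-531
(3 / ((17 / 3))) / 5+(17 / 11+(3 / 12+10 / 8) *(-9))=-22157 / 1870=-11.85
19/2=9.50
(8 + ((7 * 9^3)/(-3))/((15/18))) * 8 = -81328/5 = -16265.60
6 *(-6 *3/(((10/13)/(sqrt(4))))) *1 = -1404/5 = -280.80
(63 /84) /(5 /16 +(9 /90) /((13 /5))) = 156 /73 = 2.14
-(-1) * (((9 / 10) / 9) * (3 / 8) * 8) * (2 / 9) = 1 / 15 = 0.07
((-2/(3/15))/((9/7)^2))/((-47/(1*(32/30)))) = 1568/11421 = 0.14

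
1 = 1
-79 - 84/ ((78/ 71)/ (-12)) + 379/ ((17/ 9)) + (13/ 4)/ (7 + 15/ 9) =1837943/ 1768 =1039.56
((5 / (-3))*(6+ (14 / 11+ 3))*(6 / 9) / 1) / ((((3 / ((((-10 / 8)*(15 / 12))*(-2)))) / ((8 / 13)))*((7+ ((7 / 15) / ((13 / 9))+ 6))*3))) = -0.18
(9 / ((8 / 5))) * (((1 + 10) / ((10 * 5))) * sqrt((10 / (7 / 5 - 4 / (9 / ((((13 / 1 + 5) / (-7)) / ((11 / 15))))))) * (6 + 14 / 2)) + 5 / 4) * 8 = 121.88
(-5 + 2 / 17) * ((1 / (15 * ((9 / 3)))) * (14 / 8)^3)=-28469 / 48960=-0.58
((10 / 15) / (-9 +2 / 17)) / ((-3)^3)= 34 / 12231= 0.00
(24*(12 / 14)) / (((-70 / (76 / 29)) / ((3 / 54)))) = -304 / 7105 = -0.04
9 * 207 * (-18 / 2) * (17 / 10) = -285039 / 10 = -28503.90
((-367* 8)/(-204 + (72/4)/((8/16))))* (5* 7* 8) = 14680/3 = 4893.33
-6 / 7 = -0.86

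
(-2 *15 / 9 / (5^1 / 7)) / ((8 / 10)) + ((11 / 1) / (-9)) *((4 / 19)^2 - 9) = 33221 / 6498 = 5.11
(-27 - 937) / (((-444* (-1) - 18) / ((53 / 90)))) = -12773 / 9585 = -1.33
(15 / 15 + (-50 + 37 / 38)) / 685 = -365 / 5206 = -0.07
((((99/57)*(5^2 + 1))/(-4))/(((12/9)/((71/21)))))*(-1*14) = 30459/76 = 400.78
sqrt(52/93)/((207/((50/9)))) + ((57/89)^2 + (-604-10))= -4860245/7921 + 100 * sqrt(1209)/173259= -613.57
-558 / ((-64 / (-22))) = -3069 / 16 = -191.81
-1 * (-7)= 7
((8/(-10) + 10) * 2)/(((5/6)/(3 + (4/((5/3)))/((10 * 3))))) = 42504/625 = 68.01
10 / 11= 0.91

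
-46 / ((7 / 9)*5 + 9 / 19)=-3933 / 373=-10.54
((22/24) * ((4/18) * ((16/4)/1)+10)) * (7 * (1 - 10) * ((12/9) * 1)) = -7546/9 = -838.44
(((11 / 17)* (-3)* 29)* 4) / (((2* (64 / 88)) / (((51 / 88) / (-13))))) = 2871 / 416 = 6.90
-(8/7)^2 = -64/49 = -1.31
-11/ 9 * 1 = -11/ 9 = -1.22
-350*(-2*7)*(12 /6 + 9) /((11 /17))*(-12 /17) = -58800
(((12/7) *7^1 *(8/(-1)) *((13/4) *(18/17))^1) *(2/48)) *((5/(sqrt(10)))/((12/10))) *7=-1365 *sqrt(10)/34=-126.96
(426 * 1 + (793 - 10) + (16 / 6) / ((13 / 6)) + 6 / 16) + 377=165111 / 104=1587.61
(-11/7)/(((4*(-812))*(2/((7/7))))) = 11/45472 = 0.00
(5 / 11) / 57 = 5 / 627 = 0.01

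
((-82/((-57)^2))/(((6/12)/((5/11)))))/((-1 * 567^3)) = 820/6514657275357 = 0.00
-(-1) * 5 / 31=5 / 31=0.16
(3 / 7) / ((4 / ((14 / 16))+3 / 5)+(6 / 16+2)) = 120 / 2113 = 0.06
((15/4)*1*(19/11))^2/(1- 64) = -9025/13552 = -0.67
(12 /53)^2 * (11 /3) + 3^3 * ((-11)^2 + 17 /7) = 3332.76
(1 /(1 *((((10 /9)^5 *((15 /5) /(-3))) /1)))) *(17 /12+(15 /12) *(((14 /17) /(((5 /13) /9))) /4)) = -11947581 /2720000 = -4.39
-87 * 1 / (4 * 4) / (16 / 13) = -1131 / 256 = -4.42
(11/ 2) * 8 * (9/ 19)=20.84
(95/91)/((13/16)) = 1.28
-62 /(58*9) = -31 /261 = -0.12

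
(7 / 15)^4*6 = 0.28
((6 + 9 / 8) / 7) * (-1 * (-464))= 3306 / 7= 472.29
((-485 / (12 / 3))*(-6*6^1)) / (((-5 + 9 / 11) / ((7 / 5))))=-67221 / 46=-1461.33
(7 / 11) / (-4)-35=-1547 / 44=-35.16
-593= -593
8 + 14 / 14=9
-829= -829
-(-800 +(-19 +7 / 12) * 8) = 2842 / 3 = 947.33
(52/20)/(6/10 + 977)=1/376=0.00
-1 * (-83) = 83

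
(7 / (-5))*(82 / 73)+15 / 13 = -1987 / 4745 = -0.42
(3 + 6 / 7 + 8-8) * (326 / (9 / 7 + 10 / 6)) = 13203 / 31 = 425.90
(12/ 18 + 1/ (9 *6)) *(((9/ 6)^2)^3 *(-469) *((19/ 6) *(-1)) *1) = 2967363/ 256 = 11591.26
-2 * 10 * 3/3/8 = -5/2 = -2.50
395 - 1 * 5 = 390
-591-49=-640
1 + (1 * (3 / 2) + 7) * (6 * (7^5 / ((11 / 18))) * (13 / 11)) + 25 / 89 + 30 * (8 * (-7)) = 17833073556 / 10769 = 1655963.74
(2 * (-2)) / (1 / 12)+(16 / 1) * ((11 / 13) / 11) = -608 / 13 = -46.77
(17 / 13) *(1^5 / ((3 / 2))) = 34 / 39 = 0.87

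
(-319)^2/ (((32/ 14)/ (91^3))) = 536788969717/ 16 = 33549310607.31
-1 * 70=-70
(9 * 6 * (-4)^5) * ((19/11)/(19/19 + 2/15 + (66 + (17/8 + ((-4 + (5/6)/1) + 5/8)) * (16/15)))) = -47278080/33011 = -1432.19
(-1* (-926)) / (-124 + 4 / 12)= -7.49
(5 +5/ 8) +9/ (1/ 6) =59.62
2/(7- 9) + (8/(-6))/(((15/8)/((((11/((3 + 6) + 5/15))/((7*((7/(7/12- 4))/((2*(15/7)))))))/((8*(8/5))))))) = -112993/115248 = -0.98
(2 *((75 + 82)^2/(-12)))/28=-24649/168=-146.72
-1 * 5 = -5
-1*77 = -77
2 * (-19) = -38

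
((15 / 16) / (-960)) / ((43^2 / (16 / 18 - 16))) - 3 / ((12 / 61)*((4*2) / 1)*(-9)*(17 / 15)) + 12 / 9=55048717 / 36210816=1.52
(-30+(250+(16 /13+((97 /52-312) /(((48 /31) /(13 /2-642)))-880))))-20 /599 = 378646579409 /2990208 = 126628.84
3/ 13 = 0.23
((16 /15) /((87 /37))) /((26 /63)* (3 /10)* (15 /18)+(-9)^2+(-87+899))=0.00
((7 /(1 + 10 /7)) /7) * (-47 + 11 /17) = -5516 /289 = -19.09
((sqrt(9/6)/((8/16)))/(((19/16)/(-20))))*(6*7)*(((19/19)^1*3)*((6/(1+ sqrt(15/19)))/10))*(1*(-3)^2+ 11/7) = -63936*sqrt(6)+ 191808*sqrt(190)/19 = -17458.43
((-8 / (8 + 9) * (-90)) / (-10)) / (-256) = 9 / 544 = 0.02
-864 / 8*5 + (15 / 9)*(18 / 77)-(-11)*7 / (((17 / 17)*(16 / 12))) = -148413 / 308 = -481.86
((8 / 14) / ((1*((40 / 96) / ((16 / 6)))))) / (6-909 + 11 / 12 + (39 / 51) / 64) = -417792 / 103052635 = -0.00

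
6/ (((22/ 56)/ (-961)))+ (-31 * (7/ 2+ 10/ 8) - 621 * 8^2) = -2401007/ 44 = -54568.34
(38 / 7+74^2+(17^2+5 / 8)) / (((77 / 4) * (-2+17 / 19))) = -6140401 / 22638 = -271.24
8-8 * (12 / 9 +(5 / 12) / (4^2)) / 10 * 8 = -7 / 10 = -0.70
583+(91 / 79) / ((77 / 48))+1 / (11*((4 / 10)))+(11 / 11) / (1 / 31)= 1068775 / 1738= 614.95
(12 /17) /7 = 12 /119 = 0.10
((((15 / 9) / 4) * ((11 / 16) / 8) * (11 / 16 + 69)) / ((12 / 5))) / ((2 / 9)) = 306625 / 65536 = 4.68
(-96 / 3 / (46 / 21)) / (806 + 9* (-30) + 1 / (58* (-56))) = -363776 / 13347107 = -0.03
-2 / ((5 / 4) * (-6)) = 4 / 15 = 0.27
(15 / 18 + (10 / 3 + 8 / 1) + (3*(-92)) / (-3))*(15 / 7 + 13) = 33125 / 21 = 1577.38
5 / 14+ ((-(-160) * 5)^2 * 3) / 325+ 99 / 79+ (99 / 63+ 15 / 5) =85029681 / 14378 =5913.87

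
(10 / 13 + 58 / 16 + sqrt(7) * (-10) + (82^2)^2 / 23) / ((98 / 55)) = 258614224825 / 234416-275 * sqrt(7) / 49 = 1103212.85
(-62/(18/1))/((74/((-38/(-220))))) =-589/73260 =-0.01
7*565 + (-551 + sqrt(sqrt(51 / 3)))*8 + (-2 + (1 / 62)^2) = -1749019 / 3844 + 8*17^(1 / 4) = -438.76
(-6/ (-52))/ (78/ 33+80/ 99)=297/ 8164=0.04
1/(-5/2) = -0.40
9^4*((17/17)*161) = 1056321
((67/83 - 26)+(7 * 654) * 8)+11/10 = 30377923/830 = 36599.91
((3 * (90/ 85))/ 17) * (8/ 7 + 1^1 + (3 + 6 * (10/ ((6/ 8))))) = 32184/ 2023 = 15.91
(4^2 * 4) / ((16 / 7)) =28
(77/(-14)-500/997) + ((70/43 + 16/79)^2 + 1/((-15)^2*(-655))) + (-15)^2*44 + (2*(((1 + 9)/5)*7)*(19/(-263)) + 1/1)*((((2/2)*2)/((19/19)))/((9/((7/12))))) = 13240370555591397010628/1337787314202495375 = 9897.22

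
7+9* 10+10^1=107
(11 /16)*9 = 99 /16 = 6.19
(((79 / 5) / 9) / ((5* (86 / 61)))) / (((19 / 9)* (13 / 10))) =4819 / 53105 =0.09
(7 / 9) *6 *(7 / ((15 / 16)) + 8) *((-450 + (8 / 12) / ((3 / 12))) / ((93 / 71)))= -309475936 / 12555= -24649.62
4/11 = 0.36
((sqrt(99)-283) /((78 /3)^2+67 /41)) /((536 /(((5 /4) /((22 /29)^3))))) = -1414927835 /634266775296+4999745 * sqrt(11) /211422258432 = -0.00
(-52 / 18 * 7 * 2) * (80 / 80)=-364 / 9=-40.44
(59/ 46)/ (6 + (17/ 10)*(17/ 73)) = 21535/ 107387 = 0.20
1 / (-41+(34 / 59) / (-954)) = -0.02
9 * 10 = 90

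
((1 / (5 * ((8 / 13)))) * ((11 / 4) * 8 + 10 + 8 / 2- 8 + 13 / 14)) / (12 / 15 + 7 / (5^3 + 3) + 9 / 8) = 42120 / 8869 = 4.75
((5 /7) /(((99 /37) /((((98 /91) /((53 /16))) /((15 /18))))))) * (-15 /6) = -5920 /22737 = -0.26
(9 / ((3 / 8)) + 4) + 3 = 31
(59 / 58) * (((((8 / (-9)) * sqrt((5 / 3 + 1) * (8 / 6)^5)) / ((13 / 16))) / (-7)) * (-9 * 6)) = -483328 * sqrt(2) / 23751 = -28.78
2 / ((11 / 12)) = 24 / 11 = 2.18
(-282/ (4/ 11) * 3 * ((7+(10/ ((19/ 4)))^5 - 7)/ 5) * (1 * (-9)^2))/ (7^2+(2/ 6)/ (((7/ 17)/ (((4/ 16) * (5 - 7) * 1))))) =-162094141440000/ 5053718059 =-32074.24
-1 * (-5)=5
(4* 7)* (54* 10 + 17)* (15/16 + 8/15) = 22939.12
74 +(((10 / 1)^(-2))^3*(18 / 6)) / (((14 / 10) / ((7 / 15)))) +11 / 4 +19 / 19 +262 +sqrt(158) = sqrt(158) +339750001 / 1000000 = 352.32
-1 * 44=-44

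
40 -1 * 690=-650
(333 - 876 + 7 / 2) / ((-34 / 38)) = 20501 / 34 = 602.97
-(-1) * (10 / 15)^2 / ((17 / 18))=8 / 17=0.47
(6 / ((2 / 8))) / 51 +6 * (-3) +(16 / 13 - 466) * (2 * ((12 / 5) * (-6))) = 14771446 / 1105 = 13367.82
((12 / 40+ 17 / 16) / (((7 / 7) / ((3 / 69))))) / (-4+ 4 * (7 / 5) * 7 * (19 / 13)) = 1417 / 1274752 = 0.00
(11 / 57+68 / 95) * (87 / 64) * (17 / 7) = 3.00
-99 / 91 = -1.09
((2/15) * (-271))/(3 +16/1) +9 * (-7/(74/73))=-1350823/21090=-64.05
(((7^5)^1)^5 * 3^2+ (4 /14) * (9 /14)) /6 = 98568543545301420209316 /49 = 2011602929495947351210.53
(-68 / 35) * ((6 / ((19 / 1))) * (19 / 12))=-0.97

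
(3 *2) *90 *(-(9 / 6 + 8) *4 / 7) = -20520 / 7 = -2931.43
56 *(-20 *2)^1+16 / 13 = -29104 / 13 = -2238.77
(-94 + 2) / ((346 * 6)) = -23 / 519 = -0.04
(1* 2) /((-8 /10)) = -5 /2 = -2.50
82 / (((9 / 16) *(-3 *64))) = -41 / 54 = -0.76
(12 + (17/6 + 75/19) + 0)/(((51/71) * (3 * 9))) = 0.97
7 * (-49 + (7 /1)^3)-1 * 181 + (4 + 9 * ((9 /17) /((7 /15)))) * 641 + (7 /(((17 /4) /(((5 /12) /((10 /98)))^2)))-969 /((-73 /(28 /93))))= 106807611775 /9694692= 11017.12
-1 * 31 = -31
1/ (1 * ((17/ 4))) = 0.24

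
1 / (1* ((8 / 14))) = 1.75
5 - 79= -74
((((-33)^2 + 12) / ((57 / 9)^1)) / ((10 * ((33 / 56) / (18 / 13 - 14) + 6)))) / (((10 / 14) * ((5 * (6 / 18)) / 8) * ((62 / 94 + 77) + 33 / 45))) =4435614848 / 17719981875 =0.25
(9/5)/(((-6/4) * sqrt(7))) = -6 * sqrt(7)/35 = -0.45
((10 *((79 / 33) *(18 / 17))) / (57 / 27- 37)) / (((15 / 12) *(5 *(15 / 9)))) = -51192 / 733975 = -0.07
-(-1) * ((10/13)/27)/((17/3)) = 10/1989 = 0.01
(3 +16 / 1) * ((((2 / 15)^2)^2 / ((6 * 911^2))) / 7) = 152 / 882309763125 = 0.00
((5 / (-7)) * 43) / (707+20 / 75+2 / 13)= -41925 / 965629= -0.04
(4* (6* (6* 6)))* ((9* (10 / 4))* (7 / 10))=13608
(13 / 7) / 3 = 13 / 21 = 0.62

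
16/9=1.78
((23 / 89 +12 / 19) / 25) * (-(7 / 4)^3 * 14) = -722701 / 270560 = -2.67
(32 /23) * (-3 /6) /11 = -16 /253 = -0.06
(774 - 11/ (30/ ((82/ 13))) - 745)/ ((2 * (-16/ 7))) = -9107/ 1560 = -5.84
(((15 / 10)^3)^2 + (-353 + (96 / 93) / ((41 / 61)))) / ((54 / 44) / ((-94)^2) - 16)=134436380111 / 6324994232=21.25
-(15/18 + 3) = -23/6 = -3.83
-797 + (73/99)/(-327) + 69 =-23567617/32373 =-728.00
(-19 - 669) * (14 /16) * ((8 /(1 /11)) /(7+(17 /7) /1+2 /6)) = -1112496 /205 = -5426.81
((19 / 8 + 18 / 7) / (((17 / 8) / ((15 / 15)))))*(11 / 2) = 3047 / 238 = 12.80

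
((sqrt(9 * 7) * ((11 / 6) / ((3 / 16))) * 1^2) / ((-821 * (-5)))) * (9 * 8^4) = 1081344 * sqrt(7) / 4105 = 696.95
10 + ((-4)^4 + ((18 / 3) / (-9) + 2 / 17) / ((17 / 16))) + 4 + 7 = 276.48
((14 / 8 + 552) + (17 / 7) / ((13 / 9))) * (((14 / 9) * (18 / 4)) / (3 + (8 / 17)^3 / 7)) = 6953069207 / 5391620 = 1289.61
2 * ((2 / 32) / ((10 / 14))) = 7 / 40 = 0.18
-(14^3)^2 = -7529536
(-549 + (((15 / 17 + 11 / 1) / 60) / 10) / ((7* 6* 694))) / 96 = -81611485099 / 14270860800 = -5.72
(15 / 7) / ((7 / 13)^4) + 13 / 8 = 3645811 / 134456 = 27.12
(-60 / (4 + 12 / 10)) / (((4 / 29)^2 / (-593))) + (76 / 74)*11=1383972047 / 3848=359660.10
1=1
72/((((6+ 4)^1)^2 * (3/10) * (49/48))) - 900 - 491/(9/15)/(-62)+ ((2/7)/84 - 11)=-20402752/22785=-895.45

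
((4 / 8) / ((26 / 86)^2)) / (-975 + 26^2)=-1849 / 101062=-0.02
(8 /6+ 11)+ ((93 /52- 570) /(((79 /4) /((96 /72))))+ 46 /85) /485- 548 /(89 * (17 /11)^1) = 93500052469 /11304266025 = 8.27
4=4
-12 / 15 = -4 / 5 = -0.80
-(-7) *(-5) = -35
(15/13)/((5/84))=252/13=19.38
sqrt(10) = 3.16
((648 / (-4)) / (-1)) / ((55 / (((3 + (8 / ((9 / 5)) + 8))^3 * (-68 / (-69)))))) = 365244184 / 34155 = 10693.73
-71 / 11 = -6.45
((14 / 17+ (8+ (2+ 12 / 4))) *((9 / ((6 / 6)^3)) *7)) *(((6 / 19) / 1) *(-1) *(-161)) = 14301630 / 323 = 44277.49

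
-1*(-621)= 621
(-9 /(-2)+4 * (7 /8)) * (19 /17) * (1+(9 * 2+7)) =3952 /17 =232.47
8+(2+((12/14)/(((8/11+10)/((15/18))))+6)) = 13271/826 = 16.07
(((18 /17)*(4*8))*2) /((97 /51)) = 3456 /97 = 35.63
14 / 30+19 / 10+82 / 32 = 4.93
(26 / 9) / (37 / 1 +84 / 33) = 286 / 3915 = 0.07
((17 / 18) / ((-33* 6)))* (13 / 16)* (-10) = 1105 / 28512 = 0.04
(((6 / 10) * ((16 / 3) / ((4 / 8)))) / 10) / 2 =0.32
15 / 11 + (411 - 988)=-6332 / 11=-575.64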